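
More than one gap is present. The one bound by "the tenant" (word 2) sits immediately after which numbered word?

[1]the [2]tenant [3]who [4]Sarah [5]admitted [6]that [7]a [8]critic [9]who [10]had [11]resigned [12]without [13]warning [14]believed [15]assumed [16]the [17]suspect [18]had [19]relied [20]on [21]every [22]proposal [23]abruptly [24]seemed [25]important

The displaced element is "the tenant" (word 2).
It is linked across 2 clause boundaries (that → Ø).
It functions as the subject of "assumed", so the gap sits immediately after word 14 ("believed").
Base order: Sarah admitted that a critic who had resigned without warning believed that the tenant assumed the suspect had relied on every proposal abruptly.

14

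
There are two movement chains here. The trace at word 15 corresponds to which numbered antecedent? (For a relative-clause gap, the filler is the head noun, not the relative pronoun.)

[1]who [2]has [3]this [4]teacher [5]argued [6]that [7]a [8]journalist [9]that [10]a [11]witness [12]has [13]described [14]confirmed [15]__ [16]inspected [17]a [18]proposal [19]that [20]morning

1

The marked gap is the subject of "inspected".
Its filler is the fronted wh-phrase "who", at word 1.
(The other dependency links word 8 to a gap after word 13.)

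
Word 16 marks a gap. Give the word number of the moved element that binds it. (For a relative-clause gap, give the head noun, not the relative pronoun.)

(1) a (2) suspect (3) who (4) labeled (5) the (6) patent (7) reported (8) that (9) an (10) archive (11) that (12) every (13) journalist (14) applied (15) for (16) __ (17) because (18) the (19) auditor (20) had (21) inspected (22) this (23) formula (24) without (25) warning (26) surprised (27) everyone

10

The gap at 16 is the prepositional object of "applied", inside a relative clause.
The relative pronoun is "that" (word 11); it is bound by the head noun immediately before it.
Its filler is the head noun "archive", at word 10.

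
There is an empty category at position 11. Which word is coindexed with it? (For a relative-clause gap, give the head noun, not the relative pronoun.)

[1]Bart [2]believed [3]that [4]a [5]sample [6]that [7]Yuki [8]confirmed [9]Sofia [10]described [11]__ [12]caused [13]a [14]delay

The gap at 11 is the object of "described", inside a relative clause.
The relative pronoun is "that" (word 6); it is bound by the head noun immediately before it.
Its filler is the head noun "sample", at word 5.

5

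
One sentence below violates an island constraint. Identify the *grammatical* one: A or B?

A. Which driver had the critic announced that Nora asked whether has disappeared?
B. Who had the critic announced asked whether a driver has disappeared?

B

In A, the wh-phrase is extracted from inside a wh-island (introduced by "whether"), which blocks movement.
In B, the extraction path crosses only that-complement boundaries, which are transparent.
So B is grammatical.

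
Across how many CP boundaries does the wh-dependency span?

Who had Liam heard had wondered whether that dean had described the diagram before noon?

1

"who" is extracted from the subject of "wondered".
Boundaries crossed, outermost first: [Ø] — 1 in total.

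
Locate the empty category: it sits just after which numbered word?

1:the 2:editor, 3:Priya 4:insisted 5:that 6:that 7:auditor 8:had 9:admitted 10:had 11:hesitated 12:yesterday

9

The displaced element is "the editor" (word 2).
It is linked across 2 clause boundaries (that → Ø).
It functions as the subject of "hesitated", so the gap sits immediately after word 9 ("admitted").
Base order: Priya insisted that that auditor had admitted that the editor had hesitated yesterday.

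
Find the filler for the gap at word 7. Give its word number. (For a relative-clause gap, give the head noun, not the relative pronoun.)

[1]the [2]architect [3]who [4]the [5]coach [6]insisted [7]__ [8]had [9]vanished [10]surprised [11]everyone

2

The gap at 7 is the subject of "vanished", inside a relative clause.
The relative pronoun is "who" (word 3); it is bound by the head noun immediately before it.
Its filler is the head noun "architect", at word 2.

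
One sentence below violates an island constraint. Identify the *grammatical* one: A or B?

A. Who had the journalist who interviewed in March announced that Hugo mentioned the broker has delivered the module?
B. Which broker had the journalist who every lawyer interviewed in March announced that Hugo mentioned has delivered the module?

B

In A, the wh-phrase is extracted from inside a complex-NP island (relative clause) (introduced by "who"), which blocks movement.
In B, the extraction path crosses only that-complement boundaries, which are transparent.
So B is grammatical.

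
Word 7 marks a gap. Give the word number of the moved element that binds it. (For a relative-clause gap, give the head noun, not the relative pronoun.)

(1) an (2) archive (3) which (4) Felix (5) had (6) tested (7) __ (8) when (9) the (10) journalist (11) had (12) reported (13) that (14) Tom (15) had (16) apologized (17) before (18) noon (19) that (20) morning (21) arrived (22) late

2

The gap at 7 is the object of "tested", inside a relative clause.
The relative pronoun is "which" (word 3); it is bound by the head noun immediately before it.
Its filler is the head noun "archive", at word 2.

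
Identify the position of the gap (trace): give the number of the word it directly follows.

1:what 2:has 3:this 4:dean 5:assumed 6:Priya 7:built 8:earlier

7

The displaced element is "what" (word 1).
It is linked across 1 clause boundary (Ø).
It functions as the direct object of "built", so the gap sits immediately after word 7 ("built").
Base order: This dean has assumed Priya built what earlier.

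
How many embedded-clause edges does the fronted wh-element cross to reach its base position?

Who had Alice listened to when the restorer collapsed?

"who" originates inside the matrix clause — no clause boundary is crossed.

0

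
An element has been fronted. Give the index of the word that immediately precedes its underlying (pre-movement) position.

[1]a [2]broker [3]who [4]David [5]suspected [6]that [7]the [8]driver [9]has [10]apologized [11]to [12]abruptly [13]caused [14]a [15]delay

The displaced element is "a broker" (word 2).
It is linked across 1 clause boundary (that).
It functions as the object of the preposition "to" of "apologized", so the gap sits immediately after word 11 ("to").
Base order: David suspected that the driver has apologized to a broker abruptly.

11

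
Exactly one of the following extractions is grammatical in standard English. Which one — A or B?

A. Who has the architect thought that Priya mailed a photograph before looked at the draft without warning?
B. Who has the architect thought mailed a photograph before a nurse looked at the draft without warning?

In A, the wh-phrase is extracted from inside an adjunct island (introduced by "before"), which blocks movement.
In B, the extraction path crosses only that-complement boundaries, which are transparent.
So B is grammatical.

B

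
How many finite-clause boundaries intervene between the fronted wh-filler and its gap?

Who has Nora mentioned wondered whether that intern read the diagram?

"who" is extracted from the subject of "wondered".
Boundaries crossed, outermost first: [Ø] — 1 in total.

1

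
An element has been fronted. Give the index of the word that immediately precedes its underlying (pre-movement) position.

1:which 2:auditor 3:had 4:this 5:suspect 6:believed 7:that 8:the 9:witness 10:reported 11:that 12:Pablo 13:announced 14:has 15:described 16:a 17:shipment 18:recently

13

The displaced element is "which auditor" (word 2).
It is linked across 3 clause boundaries (that → that → Ø).
It functions as the subject of "described", so the gap sits immediately after word 13 ("announced").
Base order: This suspect had believed that the witness reported that Pablo announced which auditor has described a shipment recently.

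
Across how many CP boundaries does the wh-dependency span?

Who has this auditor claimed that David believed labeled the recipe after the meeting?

"who" is extracted from the subject of "labeled".
Boundaries crossed, outermost first: [that], [Ø] — 2 in total.

2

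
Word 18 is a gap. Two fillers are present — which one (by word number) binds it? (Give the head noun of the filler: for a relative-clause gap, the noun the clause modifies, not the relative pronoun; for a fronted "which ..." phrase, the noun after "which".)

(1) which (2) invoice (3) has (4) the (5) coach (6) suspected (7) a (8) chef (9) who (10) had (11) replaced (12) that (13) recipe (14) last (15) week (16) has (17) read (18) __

2

The marked gap is the direct object of "read".
Its filler is the fronted wh-phrase "which invoice", at word 2.
(The other dependency links word 8 to a gap after word 9.)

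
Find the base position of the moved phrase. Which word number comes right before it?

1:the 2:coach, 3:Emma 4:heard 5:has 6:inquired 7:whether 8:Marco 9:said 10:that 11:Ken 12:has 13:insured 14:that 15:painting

4

The displaced element is "the coach" (word 2).
It is linked across 1 clause boundary (Ø).
It functions as the subject of "inquired", so the gap sits immediately after word 4 ("heard").
Base order: Emma heard that the coach has inquired whether Marco said that Ken has insured that painting.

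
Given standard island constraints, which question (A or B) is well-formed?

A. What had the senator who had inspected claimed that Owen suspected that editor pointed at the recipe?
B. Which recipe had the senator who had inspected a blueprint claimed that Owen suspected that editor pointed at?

B

In A, the wh-phrase is extracted from inside a complex-NP island (relative clause) (introduced by "who"), which blocks movement.
In B, the extraction path crosses only that-complement boundaries, which are transparent.
So B is grammatical.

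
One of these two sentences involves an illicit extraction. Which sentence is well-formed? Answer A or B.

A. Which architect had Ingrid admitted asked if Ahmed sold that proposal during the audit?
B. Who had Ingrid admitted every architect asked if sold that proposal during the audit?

A

In B, the wh-phrase is extracted from inside a wh-island (introduced by "if"), which blocks movement.
In A, the extraction path crosses only that-complement boundaries, which are transparent.
So A is grammatical.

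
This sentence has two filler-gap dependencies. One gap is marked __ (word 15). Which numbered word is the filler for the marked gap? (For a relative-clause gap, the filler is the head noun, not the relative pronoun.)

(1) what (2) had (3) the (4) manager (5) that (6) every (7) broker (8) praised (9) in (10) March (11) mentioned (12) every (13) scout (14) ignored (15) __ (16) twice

1

The marked gap is the direct object of "ignored".
Its filler is the fronted wh-phrase "what", at word 1.
(The other dependency links word 4 to a gap after word 8.)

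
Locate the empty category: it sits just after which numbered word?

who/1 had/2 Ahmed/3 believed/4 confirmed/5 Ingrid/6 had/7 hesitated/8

4

The displaced element is "who" (word 1).
It is linked across 1 clause boundary (Ø).
It functions as the subject of "confirmed", so the gap sits immediately after word 4 ("believed").
Base order: Ahmed had believed who confirmed Ingrid had hesitated.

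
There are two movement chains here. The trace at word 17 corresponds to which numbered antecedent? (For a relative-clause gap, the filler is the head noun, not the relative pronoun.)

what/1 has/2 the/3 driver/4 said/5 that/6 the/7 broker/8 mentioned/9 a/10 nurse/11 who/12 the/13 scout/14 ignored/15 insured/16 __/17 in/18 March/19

The marked gap is the direct object of "insured".
Its filler is the fronted wh-phrase "what", at word 1.
(The other dependency links word 11 to a gap after word 15.)

1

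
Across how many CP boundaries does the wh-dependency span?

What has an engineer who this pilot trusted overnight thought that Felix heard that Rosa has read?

"what" is extracted from the object of "read".
Boundaries crossed, outermost first: [that], [that] — 2 in total.

2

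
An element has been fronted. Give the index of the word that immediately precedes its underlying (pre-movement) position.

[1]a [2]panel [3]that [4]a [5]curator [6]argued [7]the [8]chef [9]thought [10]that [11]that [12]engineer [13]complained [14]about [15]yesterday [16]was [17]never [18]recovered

14

The displaced element is "a panel" (word 2).
It is linked across 2 clause boundaries (Ø → that).
It functions as the object of the preposition "about" of "complained", so the gap sits immediately after word 14 ("about").
Base order: A curator argued the chef thought that that engineer complained about a panel yesterday.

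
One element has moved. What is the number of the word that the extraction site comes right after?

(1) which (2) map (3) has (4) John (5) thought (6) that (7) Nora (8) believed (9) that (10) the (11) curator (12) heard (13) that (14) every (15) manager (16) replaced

16

The displaced element is "which map" (word 2).
It is linked across 3 clause boundaries (that → that → that).
It functions as the direct object of "replaced", so the gap sits immediately after word 16 ("replaced").
Base order: John has thought that Nora believed that the curator heard that every manager replaced which map.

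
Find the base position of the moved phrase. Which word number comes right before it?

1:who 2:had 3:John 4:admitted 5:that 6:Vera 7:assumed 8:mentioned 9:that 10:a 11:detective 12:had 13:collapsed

The displaced element is "who" (word 1).
It is linked across 2 clause boundaries (that → Ø).
It functions as the subject of "mentioned", so the gap sits immediately after word 7 ("assumed").
Base order: John had admitted that Vera assumed that who mentioned that a detective had collapsed.

7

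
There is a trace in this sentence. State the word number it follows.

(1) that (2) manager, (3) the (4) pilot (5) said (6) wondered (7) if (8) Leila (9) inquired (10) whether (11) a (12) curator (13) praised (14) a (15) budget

The displaced element is "that manager" (word 2).
It is linked across 1 clause boundary (Ø).
It functions as the subject of "wondered", so the gap sits immediately after word 5 ("said").
Base order: The pilot said that that manager wondered if Leila inquired whether a curator praised a budget.

5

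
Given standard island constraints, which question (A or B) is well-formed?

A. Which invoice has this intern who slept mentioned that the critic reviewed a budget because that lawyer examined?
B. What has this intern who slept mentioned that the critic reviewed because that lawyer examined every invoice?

In A, the wh-phrase is extracted from inside an adjunct island (introduced by "because"), which blocks movement.
In B, the extraction path crosses only that-complement boundaries, which are transparent.
So B is grammatical.

B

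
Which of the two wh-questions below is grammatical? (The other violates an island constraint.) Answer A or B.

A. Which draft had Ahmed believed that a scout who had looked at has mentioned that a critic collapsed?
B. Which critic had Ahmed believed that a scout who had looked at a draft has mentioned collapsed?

B

In A, the wh-phrase is extracted from inside a complex-NP island (relative clause) (introduced by "who"), which blocks movement.
In B, the extraction path crosses only that-complement boundaries, which are transparent.
So B is grammatical.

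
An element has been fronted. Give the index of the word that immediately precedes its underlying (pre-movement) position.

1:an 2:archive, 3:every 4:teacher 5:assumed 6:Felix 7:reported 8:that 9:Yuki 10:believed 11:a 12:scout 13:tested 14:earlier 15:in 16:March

13

The displaced element is "an archive" (word 2).
It is linked across 3 clause boundaries (Ø → that → Ø).
It functions as the direct object of "tested", so the gap sits immediately after word 13 ("tested").
Base order: Every teacher assumed Felix reported that Yuki believed a scout tested an archive earlier in March.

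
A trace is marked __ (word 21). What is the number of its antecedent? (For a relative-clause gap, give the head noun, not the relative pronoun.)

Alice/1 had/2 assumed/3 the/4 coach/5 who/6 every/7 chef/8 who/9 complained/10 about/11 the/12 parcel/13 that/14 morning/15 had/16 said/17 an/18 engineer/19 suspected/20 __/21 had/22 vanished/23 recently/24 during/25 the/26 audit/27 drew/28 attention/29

The gap at 21 is the subject of "vanished", inside a relative clause.
The relative pronoun is "who" (word 6); it is bound by the head noun immediately before it.
Its filler is the head noun "coach", at word 5.

5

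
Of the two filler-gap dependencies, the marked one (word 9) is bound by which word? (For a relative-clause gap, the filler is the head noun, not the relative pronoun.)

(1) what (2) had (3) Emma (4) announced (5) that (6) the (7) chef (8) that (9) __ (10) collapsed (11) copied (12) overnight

The marked gap is inside the relative clause, the subject of "collapsed".
Its filler is the head noun "chef" (via "that"), at word 7.
(The other dependency links word 1 to a gap after word 11.)

7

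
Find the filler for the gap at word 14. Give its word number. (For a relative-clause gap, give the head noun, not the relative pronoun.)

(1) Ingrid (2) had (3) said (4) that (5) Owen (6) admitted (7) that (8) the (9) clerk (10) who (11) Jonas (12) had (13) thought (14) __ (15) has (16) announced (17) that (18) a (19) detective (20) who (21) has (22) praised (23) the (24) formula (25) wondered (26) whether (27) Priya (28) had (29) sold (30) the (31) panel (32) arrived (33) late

9

The gap at 14 is the subject of "announced", inside a relative clause.
The relative pronoun is "who" (word 10); it is bound by the head noun immediately before it.
Its filler is the head noun "clerk", at word 9.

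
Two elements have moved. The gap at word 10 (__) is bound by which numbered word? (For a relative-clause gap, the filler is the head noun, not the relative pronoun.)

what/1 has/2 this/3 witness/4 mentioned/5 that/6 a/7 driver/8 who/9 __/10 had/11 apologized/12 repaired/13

The marked gap is inside the relative clause, the subject of "apologized".
Its filler is the head noun "driver" (via "who"), at word 8.
(The other dependency links word 1 to a gap after word 13.)

8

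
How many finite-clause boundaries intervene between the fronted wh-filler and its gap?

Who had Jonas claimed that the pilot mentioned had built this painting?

2

"who" is extracted from the subject of "built".
Boundaries crossed, outermost first: [that], [Ø] — 2 in total.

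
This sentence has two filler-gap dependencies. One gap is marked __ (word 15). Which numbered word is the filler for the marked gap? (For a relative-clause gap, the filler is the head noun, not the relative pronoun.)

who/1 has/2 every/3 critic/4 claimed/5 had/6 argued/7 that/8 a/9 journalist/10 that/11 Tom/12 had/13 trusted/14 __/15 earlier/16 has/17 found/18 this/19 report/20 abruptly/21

10

The marked gap is inside the relative clause, the direct object of "trusted".
Its filler is the head noun "journalist" (via "that"), at word 10.
(The other dependency links word 1 to a gap after word 5.)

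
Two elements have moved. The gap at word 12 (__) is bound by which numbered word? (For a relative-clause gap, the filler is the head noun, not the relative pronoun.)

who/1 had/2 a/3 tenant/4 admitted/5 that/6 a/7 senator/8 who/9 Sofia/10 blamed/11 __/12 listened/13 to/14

8

The marked gap is inside the relative clause, the direct object of "blamed".
Its filler is the head noun "senator" (via "who"), at word 8.
(The other dependency links word 1 to a gap after word 14.)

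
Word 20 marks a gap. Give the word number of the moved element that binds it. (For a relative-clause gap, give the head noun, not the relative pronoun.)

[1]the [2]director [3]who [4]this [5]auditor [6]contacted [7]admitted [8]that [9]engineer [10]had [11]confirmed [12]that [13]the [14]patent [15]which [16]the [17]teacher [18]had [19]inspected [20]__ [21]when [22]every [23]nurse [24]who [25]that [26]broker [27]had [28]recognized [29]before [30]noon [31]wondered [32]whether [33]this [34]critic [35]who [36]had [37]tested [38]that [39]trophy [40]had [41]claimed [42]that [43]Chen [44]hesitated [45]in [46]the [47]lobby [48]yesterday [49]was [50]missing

The gap at 20 is the object of "inspected", inside a relative clause.
The relative pronoun is "which" (word 15); it is bound by the head noun immediately before it.
Its filler is the head noun "patent", at word 14.

14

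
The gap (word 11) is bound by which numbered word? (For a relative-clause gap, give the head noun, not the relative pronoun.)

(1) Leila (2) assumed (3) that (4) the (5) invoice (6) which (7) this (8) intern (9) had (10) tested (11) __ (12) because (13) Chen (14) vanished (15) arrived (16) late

The gap at 11 is the object of "tested", inside a relative clause.
The relative pronoun is "which" (word 6); it is bound by the head noun immediately before it.
Its filler is the head noun "invoice", at word 5.

5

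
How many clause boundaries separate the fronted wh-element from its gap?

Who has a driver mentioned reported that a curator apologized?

"who" is extracted from the subject of "reported".
Boundaries crossed, outermost first: [Ø] — 1 in total.

1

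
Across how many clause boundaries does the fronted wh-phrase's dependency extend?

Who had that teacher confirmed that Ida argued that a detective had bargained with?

2

"who" is extracted from the PP object of "bargained".
Boundaries crossed, outermost first: [that], [that] — 2 in total.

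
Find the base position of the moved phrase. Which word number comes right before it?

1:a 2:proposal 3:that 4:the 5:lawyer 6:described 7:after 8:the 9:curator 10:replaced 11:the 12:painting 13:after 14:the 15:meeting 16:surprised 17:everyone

The displaced element is "a proposal" (word 2).
It functions as the direct object of "described", so the gap sits immediately after word 6 ("described").
Base order: The lawyer described a proposal after the curator replaced the painting after the meeting.

6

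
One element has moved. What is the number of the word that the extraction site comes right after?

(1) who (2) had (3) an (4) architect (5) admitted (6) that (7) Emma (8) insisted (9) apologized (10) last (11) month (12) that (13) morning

8

The displaced element is "who" (word 1).
It is linked across 2 clause boundaries (that → Ø).
It functions as the subject of "apologized", so the gap sits immediately after word 8 ("insisted").
Base order: An architect had admitted that Emma insisted that who apologized last month that morning.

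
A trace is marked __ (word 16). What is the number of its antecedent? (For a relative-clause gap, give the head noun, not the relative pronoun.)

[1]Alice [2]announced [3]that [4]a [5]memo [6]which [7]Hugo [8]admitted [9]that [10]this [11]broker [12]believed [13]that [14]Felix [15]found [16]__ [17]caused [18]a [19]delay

The gap at 16 is the object of "found", inside a relative clause.
The relative pronoun is "which" (word 6); it is bound by the head noun immediately before it.
Its filler is the head noun "memo", at word 5.

5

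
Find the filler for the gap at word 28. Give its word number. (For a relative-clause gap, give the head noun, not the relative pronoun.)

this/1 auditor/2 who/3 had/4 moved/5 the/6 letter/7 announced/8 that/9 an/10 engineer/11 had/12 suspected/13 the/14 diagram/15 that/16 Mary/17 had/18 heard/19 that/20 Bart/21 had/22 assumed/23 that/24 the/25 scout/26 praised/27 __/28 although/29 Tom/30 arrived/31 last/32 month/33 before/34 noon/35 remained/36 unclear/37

15

The gap at 28 is the object of "praised", inside a relative clause.
The relative pronoun is "that" (word 16); it is bound by the head noun immediately before it.
Its filler is the head noun "diagram", at word 15.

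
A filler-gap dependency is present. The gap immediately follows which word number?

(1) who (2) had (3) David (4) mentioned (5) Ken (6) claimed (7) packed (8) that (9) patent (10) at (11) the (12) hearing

The displaced element is "who" (word 1).
It is linked across 2 clause boundaries (Ø → Ø).
It functions as the subject of "packed", so the gap sits immediately after word 6 ("claimed").
Base order: David had mentioned Ken claimed that who packed that patent at the hearing.

6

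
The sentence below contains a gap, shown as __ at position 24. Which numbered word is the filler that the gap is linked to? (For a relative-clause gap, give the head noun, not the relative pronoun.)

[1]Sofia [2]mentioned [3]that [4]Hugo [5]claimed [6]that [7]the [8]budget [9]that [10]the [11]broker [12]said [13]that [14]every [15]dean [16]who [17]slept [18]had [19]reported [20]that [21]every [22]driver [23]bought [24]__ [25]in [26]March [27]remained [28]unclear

8

The gap at 24 is the object of "bought", inside a relative clause.
The relative pronoun is "that" (word 9); it is bound by the head noun immediately before it.
Its filler is the head noun "budget", at word 8.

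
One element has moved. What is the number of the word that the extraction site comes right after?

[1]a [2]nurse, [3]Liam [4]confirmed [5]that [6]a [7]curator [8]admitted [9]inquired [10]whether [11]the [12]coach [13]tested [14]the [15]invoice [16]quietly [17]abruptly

The displaced element is "a nurse" (word 2).
It is linked across 2 clause boundaries (that → Ø).
It functions as the subject of "inquired", so the gap sits immediately after word 8 ("admitted").
Base order: Liam confirmed that a curator admitted that a nurse inquired whether the coach tested the invoice quietly abruptly.

8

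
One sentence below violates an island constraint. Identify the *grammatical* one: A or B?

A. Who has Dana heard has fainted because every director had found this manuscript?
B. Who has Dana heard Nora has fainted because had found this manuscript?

In B, the wh-phrase is extracted from inside an adjunct island (introduced by "because"), which blocks movement.
In A, the extraction path crosses only that-complement boundaries, which are transparent.
So A is grammatical.

A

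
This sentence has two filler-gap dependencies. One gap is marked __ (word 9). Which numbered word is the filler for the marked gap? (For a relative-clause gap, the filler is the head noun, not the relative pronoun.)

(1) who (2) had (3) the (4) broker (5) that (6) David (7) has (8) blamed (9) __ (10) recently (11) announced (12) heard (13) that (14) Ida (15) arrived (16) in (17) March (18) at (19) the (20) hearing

4

The marked gap is inside the relative clause, the direct object of "blamed".
Its filler is the head noun "broker" (via "that"), at word 4.
(The other dependency links word 1 to a gap after word 11.)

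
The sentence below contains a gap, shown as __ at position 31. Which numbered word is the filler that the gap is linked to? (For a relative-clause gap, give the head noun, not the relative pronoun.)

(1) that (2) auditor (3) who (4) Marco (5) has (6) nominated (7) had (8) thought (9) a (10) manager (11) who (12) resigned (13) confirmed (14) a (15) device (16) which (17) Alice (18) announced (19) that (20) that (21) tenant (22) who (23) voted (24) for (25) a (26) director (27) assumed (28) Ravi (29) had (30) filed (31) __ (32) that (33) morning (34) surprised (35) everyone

The gap at 31 is the object of "filed", inside a relative clause.
The relative pronoun is "which" (word 16); it is bound by the head noun immediately before it.
Its filler is the head noun "device", at word 15.

15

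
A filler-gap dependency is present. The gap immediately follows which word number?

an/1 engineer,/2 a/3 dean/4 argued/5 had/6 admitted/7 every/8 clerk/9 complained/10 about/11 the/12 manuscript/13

5

The displaced element is "an engineer" (word 2).
It is linked across 1 clause boundary (Ø).
It functions as the subject of "admitted", so the gap sits immediately after word 5 ("argued").
Base order: A dean argued that an engineer had admitted every clerk complained about the manuscript.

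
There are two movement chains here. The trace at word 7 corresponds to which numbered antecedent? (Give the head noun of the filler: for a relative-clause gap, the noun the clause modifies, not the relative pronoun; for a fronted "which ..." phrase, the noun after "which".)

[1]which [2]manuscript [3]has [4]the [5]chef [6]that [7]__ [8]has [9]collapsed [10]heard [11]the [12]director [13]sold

The marked gap is inside the relative clause, the subject of "collapsed".
Its filler is the head noun "chef" (via "that"), at word 5.
(The other dependency links word 2 to a gap after word 13.)

5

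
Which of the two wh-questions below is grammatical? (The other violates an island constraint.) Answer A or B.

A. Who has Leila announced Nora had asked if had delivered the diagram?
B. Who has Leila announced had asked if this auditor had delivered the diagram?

In A, the wh-phrase is extracted from inside a wh-island (introduced by "if"), which blocks movement.
In B, the extraction path crosses only that-complement boundaries, which are transparent.
So B is grammatical.

B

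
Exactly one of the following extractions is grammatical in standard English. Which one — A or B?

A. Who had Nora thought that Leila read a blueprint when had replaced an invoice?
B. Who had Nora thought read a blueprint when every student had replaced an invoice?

In A, the wh-phrase is extracted from inside an adjunct island (introduced by "when"), which blocks movement.
In B, the extraction path crosses only that-complement boundaries, which are transparent.
So B is grammatical.

B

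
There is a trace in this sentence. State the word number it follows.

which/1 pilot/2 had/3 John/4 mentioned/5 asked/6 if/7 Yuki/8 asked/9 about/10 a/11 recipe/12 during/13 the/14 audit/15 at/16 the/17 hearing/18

5

The displaced element is "which pilot" (word 2).
It is linked across 1 clause boundary (Ø).
It functions as the subject of "asked", so the gap sits immediately after word 5 ("mentioned").
Base order: John had mentioned which pilot asked if Yuki asked about a recipe during the audit at the hearing.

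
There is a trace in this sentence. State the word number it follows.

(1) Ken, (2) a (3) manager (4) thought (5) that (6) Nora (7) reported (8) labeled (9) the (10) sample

The displaced element is "Ken" (word 1).
It is linked across 2 clause boundaries (that → Ø).
It functions as the subject of "labeled", so the gap sits immediately after word 7 ("reported").
Base order: A manager thought that Nora reported Ken labeled the sample.

7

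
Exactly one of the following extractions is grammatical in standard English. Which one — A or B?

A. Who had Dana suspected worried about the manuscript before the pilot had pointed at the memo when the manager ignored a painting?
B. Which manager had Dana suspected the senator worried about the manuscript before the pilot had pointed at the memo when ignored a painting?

In B, the wh-phrase is extracted from inside an adjunct island (introduced by "before"), which blocks movement.
In A, the extraction path crosses only that-complement boundaries, which are transparent.
So A is grammatical.

A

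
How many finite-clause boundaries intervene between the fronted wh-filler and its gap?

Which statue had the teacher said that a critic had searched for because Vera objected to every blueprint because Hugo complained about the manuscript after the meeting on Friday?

"which statue" is extracted from the PP object of "searched".
Boundaries crossed, outermost first: [that] — 1 in total.

1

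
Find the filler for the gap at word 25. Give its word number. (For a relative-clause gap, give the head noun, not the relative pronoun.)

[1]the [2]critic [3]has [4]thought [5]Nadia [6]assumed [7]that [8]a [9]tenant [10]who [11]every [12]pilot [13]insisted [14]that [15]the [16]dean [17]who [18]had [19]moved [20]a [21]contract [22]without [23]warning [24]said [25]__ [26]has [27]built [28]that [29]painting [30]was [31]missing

9

The gap at 25 is the subject of "built", inside a relative clause.
The relative pronoun is "who" (word 10); it is bound by the head noun immediately before it.
Its filler is the head noun "tenant", at word 9.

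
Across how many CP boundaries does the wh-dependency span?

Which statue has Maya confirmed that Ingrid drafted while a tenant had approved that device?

"which statue" is extracted from the object of "drafted".
Boundaries crossed, outermost first: [that] — 1 in total.

1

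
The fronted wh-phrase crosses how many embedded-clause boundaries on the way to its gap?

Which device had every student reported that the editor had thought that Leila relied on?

2

"which device" is extracted from the PP object of "relied".
Boundaries crossed, outermost first: [that], [that] — 2 in total.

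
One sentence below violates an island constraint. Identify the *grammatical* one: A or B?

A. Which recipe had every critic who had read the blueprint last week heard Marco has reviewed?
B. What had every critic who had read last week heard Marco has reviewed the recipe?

A

In B, the wh-phrase is extracted from inside a complex-NP island (relative clause) (introduced by "who"), which blocks movement.
In A, the extraction path crosses only that-complement boundaries, which are transparent.
So A is grammatical.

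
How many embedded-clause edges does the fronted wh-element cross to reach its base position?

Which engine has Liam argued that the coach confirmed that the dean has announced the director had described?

"which engine" is extracted from the object of "described".
Boundaries crossed, outermost first: [that], [that], [Ø] — 3 in total.

3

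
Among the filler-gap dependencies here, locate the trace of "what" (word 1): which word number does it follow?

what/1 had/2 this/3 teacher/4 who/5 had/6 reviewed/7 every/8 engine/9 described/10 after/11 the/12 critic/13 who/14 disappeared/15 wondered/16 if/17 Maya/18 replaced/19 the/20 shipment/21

The displaced element is "what" (word 1).
It functions as the direct object of "described", so the gap sits immediately after word 10 ("described").
Base order: This teacher who had reviewed every engine had described what after the critic who disappeared wondered if Maya replaced the shipment.

10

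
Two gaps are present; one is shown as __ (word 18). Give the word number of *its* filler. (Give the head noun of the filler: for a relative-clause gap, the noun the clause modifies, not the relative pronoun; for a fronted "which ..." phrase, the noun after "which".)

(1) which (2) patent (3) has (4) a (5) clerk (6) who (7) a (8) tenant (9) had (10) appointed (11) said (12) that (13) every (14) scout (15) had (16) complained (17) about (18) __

The marked gap is the object of the preposition "about" of "complained".
Its filler is the fronted wh-phrase "which patent", at word 2.
(The other dependency links word 5 to a gap after word 10.)

2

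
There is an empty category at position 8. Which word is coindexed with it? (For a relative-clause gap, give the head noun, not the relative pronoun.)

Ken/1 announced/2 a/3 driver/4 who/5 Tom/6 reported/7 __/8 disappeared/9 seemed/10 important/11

The gap at 8 is the subject of "disappeared", inside a relative clause.
The relative pronoun is "who" (word 5); it is bound by the head noun immediately before it.
Its filler is the head noun "driver", at word 4.

4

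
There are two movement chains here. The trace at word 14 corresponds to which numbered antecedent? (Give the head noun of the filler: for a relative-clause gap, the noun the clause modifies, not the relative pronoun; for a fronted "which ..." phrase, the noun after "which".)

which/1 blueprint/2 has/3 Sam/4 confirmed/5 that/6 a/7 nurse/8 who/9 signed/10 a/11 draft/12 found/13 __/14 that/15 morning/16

2

The marked gap is the direct object of "found".
Its filler is the fronted wh-phrase "which blueprint", at word 2.
(The other dependency links word 8 to a gap after word 9.)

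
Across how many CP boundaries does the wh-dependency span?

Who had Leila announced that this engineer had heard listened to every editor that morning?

"who" is extracted from the subject of "listened".
Boundaries crossed, outermost first: [that], [Ø] — 2 in total.

2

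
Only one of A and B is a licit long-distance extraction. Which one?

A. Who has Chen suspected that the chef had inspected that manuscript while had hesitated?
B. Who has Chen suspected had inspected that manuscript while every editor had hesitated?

B

In A, the wh-phrase is extracted from inside an adjunct island (introduced by "while"), which blocks movement.
In B, the extraction path crosses only that-complement boundaries, which are transparent.
So B is grammatical.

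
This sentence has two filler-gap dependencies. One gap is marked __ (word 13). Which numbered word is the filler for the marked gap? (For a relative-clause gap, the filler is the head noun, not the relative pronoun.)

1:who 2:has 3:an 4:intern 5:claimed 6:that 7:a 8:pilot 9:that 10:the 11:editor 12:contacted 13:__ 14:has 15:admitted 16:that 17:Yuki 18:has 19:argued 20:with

The marked gap is inside the relative clause, the direct object of "contacted".
Its filler is the head noun "pilot" (via "that"), at word 8.
(The other dependency links word 1 to a gap after word 20.)

8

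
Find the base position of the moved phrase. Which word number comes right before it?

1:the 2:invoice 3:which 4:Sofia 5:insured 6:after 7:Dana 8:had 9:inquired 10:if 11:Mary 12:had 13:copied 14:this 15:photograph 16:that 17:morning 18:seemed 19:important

The displaced element is "the invoice" (word 2).
It functions as the direct object of "insured", so the gap sits immediately after word 5 ("insured").
Base order: Sofia insured the invoice after Dana had inquired if Mary had copied this photograph that morning.

5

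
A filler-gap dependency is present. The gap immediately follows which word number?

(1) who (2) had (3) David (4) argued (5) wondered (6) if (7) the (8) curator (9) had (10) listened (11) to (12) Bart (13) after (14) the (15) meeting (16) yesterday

4

The displaced element is "who" (word 1).
It is linked across 1 clause boundary (Ø).
It functions as the subject of "wondered", so the gap sits immediately after word 4 ("argued").
Base order: David had argued that who wondered if the curator had listened to Bart after the meeting yesterday.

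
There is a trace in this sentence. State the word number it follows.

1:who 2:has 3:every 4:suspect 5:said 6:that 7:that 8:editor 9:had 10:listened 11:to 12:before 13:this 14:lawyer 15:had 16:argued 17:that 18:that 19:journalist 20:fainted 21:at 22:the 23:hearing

The displaced element is "who" (word 1).
It is linked across 1 clause boundary (that).
It functions as the object of the preposition "to" of "listened", so the gap sits immediately after word 11 ("to").
Base order: Every suspect has said that that editor had listened to who before this lawyer had argued that that journalist fainted at the hearing.

11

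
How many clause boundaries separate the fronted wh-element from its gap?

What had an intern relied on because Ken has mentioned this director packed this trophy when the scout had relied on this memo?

0

"what" originates inside the matrix clause — no clause boundary is crossed.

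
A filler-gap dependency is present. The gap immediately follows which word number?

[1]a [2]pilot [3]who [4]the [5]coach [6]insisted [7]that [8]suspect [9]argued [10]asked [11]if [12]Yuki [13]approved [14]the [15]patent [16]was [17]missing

9

The displaced element is "a pilot" (word 2).
It is linked across 2 clause boundaries (Ø → Ø).
It functions as the subject of "asked", so the gap sits immediately after word 9 ("argued").
Base order: The coach insisted that suspect argued that a pilot asked if Yuki approved the patent.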